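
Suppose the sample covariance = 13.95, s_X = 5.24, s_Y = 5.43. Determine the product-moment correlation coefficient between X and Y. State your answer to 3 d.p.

0.490

r = Cov(X,Y) / (s_X · s_Y) = 13.95 / (5.24 × 5.43)
  = 13.95 / 28.4532 ≈ 0.490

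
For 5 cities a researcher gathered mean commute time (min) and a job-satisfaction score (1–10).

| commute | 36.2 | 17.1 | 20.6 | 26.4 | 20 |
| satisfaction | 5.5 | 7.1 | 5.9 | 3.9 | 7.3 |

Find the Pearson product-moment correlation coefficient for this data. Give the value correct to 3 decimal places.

-0.566

n = 5, Σx = 120.3, Σy = 29.7, Σx² = 3124.17, Σy² = 183.97, Σxy = 691.01
nΣxy − ΣxΣy = 3455.05 − 3572.91 = -117.86
nΣx² − (Σx)² = 15620.85 − 14472.09 = 1148.76; nΣy² − (Σy)² = 919.85 − 882.09 = 37.76
r = -117.86 / √(1148.76 × 37.76) = -117.86 / 208.2719 ≈ -0.566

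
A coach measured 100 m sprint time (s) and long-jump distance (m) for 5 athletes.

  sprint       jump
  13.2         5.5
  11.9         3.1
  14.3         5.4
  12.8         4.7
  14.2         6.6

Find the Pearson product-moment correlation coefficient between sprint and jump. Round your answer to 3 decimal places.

0.890

n = 5, Σx = 66.4, Σy = 25.3, Σx² = 885.82, Σy² = 134.67, Σxy = 340.59
nΣxy − ΣxΣy = 1702.95 − 1679.92 = 23.03
nΣx² − (Σx)² = 4429.1 − 4408.96 = 20.14; nΣy² − (Σy)² = 673.35 − 640.09 = 33.26
r = 23.03 / √(20.14 × 33.26) = 23.03 / 25.8816 ≈ 0.890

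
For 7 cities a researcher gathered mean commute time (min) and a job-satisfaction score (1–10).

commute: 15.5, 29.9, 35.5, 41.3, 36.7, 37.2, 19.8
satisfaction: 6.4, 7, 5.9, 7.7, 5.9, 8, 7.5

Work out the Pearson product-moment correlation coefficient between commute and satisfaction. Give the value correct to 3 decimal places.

0.115

n = 7, Σx = 215.9, Σy = 48.4, Σx² = 7222.97, Σy² = 339.12, Σxy = 1498.59
nΣxy − ΣxΣy = 10490.13 − 10449.56 = 40.57
nΣx² − (Σx)² = 50560.79 − 46612.81 = 3947.98; nΣy² − (Σy)² = 2373.84 − 2342.56 = 31.28
r = 40.57 / √(3947.98 × 31.28) = 40.57 / 351.4154 ≈ 0.115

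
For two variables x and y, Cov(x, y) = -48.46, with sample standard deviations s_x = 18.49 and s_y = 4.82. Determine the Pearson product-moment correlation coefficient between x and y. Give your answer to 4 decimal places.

r = Cov(x,y) / (s_x · s_y) = -48.46 / (18.49 × 4.82)
  = -48.46 / 89.1218 ≈ -0.5438

-0.5438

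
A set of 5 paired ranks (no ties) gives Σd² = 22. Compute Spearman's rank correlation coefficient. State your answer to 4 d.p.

ρ = 1 − 6Σd² / [n(n²−1)] = 1 − 6×22 / (5×24)
  = 1 − 132/120 = 1 − 1.10000 ≈ -0.1000

-0.1000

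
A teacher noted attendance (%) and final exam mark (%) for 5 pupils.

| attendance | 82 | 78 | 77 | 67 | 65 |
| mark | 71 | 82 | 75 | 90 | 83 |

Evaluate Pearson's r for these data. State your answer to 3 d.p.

-0.803

n = 5, Σx = 369, Σy = 401, Σx² = 27451, Σy² = 32379, Σxy = 29418
nΣxy − ΣxΣy = 147090 − 147969 = -879
nΣx² − (Σx)² = 137255 − 136161 = 1094; nΣy² − (Σy)² = 161895 − 160801 = 1094
r = -879 / √(1094 × 1094) = -879 / 1094.0000 ≈ -0.803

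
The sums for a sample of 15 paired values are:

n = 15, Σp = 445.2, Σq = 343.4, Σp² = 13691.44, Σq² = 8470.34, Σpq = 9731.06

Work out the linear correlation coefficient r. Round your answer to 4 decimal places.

-0.8548

r = (nΣpq − ΣpΣq) / √[(nΣp² − (Σp)²)(nΣq² − (Σq)²)]
Numerator: 15×9731.06 − 445.2×343.4 = -6915.78
Denominator: √[(205371.6 − 198203.04)(127055.1 − 117923.56)] = √[7168.56 × 9131.54] = 8090.7350
r = -6915.78 / 8090.7350 ≈ -0.8548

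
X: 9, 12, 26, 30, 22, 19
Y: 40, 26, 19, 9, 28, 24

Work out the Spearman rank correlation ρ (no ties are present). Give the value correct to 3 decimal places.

-0.829

Rank X: 1, 2, 5, 6, 4, 3
Rank Y: 6, 4, 2, 1, 5, 3
d = rank(X) − rank(Y): -5, -2, 3, 5, -1, 0; Σd² = 64
ρ = 1 − 6Σd² / [n(n²−1)] = 1 − 6×64 / (6×35) = 1 − 384/210 ≈ -0.829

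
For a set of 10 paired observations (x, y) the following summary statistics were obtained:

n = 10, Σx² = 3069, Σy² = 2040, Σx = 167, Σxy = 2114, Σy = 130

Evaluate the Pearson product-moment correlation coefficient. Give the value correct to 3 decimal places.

-0.182

r = (nΣxy − ΣxΣy) / √[(nΣx² − (Σx)²)(nΣy² − (Σy)²)]
Numerator: 10×2114 − 167×130 = -570
Denominator: √[(30690 − 27889)(20400 − 16900)] = √[2801 × 3500] = 3131.0541
r = -570 / 3131.0541 ≈ -0.182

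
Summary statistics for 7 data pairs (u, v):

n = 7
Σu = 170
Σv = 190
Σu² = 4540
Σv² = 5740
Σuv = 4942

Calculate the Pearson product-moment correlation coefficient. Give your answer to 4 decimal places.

0.6692

r = (nΣuv − ΣuΣv) / √[(nΣu² − (Σu)²)(nΣv² − (Σv)²)]
Numerator: 7×4942 − 170×190 = 2294
Denominator: √[(31780 − 28900)(40180 − 36100)] = √[2880 × 4080] = 3427.8856
r = 2294 / 3427.8856 ≈ 0.6692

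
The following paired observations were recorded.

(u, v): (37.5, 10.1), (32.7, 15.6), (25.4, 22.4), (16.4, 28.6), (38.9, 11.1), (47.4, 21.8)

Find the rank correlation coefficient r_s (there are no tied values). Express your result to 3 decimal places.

Rank u: 4, 3, 2, 1, 5, 6
Rank v: 1, 3, 5, 6, 2, 4
d = rank(u) − rank(v): 3, 0, -3, -5, 3, 2; Σd² = 56
ρ = 1 − 6Σd² / [n(n²−1)] = 1 − 6×56 / (6×35) = 1 − 336/210 ≈ -0.600

-0.600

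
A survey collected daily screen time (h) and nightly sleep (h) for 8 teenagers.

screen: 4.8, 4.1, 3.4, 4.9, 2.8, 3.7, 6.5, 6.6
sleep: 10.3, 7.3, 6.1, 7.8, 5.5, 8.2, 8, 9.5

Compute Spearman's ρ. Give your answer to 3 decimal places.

0.667

Rank screen: 5, 4, 2, 6, 1, 3, 7, 8
Rank sleep: 8, 3, 2, 4, 1, 6, 5, 7
d = rank(screen) − rank(sleep): -3, 1, 0, 2, 0, -3, 2, 1; Σd² = 28
ρ = 1 − 6Σd² / [n(n²−1)] = 1 − 6×28 / (8×63) = 1 − 168/504 ≈ 0.667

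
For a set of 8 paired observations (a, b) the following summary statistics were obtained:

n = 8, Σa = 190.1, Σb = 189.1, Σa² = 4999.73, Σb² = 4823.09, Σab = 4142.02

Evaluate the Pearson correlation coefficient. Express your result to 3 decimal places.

-0.851

r = (nΣab − ΣaΣb) / √[(nΣa² − (Σa)²)(nΣb² − (Σb)²)]
Numerator: 8×4142.02 − 190.1×189.1 = -2811.75
Denominator: √[(39997.84 − 36138.01)(38584.72 − 35758.81)] = √[3859.83 × 2825.91] = 3302.6553
r = -2811.75 / 3302.6553 ≈ -0.851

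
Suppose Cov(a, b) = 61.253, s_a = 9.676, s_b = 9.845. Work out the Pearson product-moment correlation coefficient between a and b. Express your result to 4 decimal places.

r = Cov(a,b) / (s_a · s_b) = 61.253 / (9.676 × 9.845)
  = 61.253 / 95.2602 ≈ 0.6430

0.6430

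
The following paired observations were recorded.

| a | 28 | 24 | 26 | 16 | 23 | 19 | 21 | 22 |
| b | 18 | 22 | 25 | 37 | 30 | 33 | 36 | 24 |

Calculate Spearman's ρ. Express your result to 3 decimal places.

Rank a: 8, 6, 7, 1, 5, 2, 3, 4
Rank b: 1, 2, 4, 8, 5, 6, 7, 3
d = rank(a) − rank(b): 7, 4, 3, -7, 0, -4, -4, 1; Σd² = 156
ρ = 1 − 6Σd² / [n(n²−1)] = 1 − 6×156 / (8×63) = 1 − 936/504 ≈ -0.857

-0.857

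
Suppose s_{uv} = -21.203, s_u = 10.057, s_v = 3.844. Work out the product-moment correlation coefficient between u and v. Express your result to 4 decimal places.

r = Cov(u,v) / (s_u · s_v) = -21.203 / (10.057 × 3.844)
  = -21.203 / 38.6591 ≈ -0.5485

-0.5485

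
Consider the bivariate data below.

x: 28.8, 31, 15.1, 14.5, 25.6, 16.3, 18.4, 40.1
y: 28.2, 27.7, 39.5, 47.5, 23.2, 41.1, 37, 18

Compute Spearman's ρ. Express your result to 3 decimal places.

-0.905

Rank x: 6, 7, 2, 1, 5, 3, 4, 8
Rank y: 4, 3, 6, 8, 2, 7, 5, 1
d = rank(x) − rank(y): 2, 4, -4, -7, 3, -4, -1, 7; Σd² = 160
ρ = 1 − 6Σd² / [n(n²−1)] = 1 − 6×160 / (8×63) = 1 − 960/504 ≈ -0.905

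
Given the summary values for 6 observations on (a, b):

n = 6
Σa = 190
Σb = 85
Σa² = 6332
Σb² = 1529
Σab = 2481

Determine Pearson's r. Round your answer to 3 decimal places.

-0.658

r = (nΣab − ΣaΣb) / √[(nΣa² − (Σa)²)(nΣb² − (Σb)²)]
Numerator: 6×2481 − 190×85 = -1264
Denominator: √[(37992 − 36100)(9174 − 7225)] = √[1892 × 1949] = 1920.2885
r = -1264 / 1920.2885 ≈ -0.658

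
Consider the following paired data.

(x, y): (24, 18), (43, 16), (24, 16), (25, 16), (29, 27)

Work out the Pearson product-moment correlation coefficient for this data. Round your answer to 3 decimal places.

-0.065

n = 5, Σx = 145, Σy = 93, Σx² = 4467, Σy² = 1821, Σxy = 2687
nΣxy − ΣxΣy = 13435 − 13485 = -50
nΣx² − (Σx)² = 22335 − 21025 = 1310; nΣy² − (Σy)² = 9105 − 8649 = 456
r = -50 / √(1310 × 456) = -50 / 772.8907 ≈ -0.065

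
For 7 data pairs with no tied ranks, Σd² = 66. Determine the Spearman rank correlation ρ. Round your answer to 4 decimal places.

-0.1786

ρ = 1 − 6Σd² / [n(n²−1)] = 1 − 6×66 / (7×48)
  = 1 − 396/336 = 1 − 1.17857 ≈ -0.1786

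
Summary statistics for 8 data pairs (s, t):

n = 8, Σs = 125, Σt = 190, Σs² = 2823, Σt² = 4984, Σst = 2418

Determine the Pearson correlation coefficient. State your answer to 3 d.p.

r = (nΣst − ΣsΣt) / √[(nΣs² − (Σs)²)(nΣt² − (Σt)²)]
Numerator: 8×2418 − 125×190 = -4406
Denominator: √[(22584 − 15625)(39872 − 36100)] = √[6959 × 3772] = 5123.4118
r = -4406 / 5123.4118 ≈ -0.860

-0.860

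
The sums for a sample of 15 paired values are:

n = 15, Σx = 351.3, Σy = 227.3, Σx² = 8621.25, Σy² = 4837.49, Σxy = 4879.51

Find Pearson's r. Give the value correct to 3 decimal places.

r = (nΣxy − ΣxΣy) / √[(nΣx² − (Σx)²)(nΣy² − (Σy)²)]
Numerator: 15×4879.51 − 351.3×227.3 = -6657.84
Denominator: √[(129318.75 − 123411.69)(72562.35 − 51665.29)] = √[5907.06 × 20897.06] = 11110.3640
r = -6657.84 / 11110.3640 ≈ -0.599

-0.599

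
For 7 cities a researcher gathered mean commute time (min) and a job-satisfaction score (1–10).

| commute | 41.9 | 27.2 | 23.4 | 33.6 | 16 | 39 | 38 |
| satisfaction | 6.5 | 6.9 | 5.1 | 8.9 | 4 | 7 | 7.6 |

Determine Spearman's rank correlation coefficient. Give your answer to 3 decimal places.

0.500

Rank commute: 7, 3, 2, 4, 1, 6, 5
Rank satisfaction: 3, 4, 2, 7, 1, 5, 6
d = rank(commute) − rank(satisfaction): 4, -1, 0, -3, 0, 1, -1; Σd² = 28
ρ = 1 − 6Σd² / [n(n²−1)] = 1 − 6×28 / (7×48) = 1 − 168/336 ≈ 0.500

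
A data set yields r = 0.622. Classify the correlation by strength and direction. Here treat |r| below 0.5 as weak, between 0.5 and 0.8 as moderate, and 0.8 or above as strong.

moderate positive

r = 0.622 > 0 so the relationship is positive.
|r| = 0.622, which falls in the moderate range.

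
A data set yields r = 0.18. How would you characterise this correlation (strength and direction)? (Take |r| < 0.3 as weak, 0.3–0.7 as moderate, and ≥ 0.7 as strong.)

weak positive

r = 0.18 > 0 so the relationship is positive.
|r| = 0.18, which falls in the weak range.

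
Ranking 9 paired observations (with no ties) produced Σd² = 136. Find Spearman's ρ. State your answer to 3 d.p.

-0.133

ρ = 1 − 6Σd² / [n(n²−1)] = 1 − 6×136 / (9×80)
  = 1 − 816/720 = 1 − 1.1333 ≈ -0.133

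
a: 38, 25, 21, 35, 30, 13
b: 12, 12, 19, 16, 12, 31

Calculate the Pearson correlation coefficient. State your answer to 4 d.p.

-0.8012

n = 6, Σa = 162, Σb = 102, Σa² = 4804, Σb² = 2010, Σab = 2478
nΣab − ΣaΣb = 14868 − 16524 = -1656
nΣa² − (Σa)² = 28824 − 26244 = 2580; nΣb² − (Σb)² = 12060 − 10404 = 1656
r = -1656 / √(2580 × 1656) = -1656 / 2066.9978 ≈ -0.8012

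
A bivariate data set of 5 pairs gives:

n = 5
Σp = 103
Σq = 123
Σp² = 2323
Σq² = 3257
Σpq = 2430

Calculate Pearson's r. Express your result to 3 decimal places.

-0.481

r = (nΣpq − ΣpΣq) / √[(nΣp² − (Σp)²)(nΣq² − (Σq)²)]
Numerator: 5×2430 − 103×123 = -519
Denominator: √[(11615 − 10609)(16285 − 15129)] = √[1006 × 1156] = 1078.3951
r = -519 / 1078.3951 ≈ -0.481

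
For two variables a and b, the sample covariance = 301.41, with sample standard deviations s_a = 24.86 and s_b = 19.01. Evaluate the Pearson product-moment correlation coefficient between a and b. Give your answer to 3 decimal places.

r = Cov(a,b) / (s_a · s_b) = 301.41 / (24.86 × 19.01)
  = 301.41 / 472.5886 ≈ 0.638

0.638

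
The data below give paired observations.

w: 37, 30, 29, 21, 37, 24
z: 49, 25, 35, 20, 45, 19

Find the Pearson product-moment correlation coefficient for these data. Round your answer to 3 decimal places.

n = 6, Σw = 178, Σz = 193, Σw² = 5496, Σz² = 7037, Σwz = 6119
nΣwz − ΣwΣz = 36714 − 34354 = 2360
nΣw² − (Σw)² = 32976 − 31684 = 1292; nΣz² − (Σz)² = 42222 − 37249 = 4973
r = 2360 / √(1292 × 4973) = 2360 / 2534.7813 ≈ 0.931

0.931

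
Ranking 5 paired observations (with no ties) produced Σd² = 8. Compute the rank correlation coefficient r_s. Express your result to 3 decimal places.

ρ = 1 − 6Σd² / [n(n²−1)] = 1 − 6×8 / (5×24)
  = 1 − 48/120 = 1 − 0.4000 ≈ 0.600

0.600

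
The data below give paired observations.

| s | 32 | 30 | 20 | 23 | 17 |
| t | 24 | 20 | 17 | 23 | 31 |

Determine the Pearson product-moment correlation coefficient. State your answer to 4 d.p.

n = 5, Σs = 122, Σt = 115, Σs² = 3142, Σt² = 2755, Σst = 2764
nΣst − ΣsΣt = 13820 − 14030 = -210
nΣs² − (Σs)² = 15710 − 14884 = 826; nΣt² − (Σt)² = 13775 − 13225 = 550
r = -210 / √(826 × 550) = -210 / 674.0178 ≈ -0.3116

-0.3116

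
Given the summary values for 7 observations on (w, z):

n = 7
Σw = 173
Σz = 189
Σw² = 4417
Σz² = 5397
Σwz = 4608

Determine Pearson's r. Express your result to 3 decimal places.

r = (nΣwz − ΣwΣz) / √[(nΣw² − (Σw)²)(nΣz² − (Σz)²)]
Numerator: 7×4608 − 173×189 = -441
Denominator: √[(30919 − 29929)(37779 − 35721)] = √[990 × 2058] = 1427.3822
r = -441 / 1427.3822 ≈ -0.309

-0.309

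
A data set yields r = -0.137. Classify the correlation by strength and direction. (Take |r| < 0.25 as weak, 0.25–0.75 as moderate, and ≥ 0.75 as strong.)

r = -0.137 < 0 so the relationship is negative.
|r| = 0.137, which falls in the weak range.

weak negative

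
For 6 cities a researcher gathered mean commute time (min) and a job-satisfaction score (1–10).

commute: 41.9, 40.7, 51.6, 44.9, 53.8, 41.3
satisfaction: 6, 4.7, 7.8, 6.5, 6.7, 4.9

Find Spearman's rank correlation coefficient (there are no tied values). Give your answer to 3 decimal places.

0.943

Rank commute: 3, 1, 5, 4, 6, 2
Rank satisfaction: 3, 1, 6, 4, 5, 2
d = rank(commute) − rank(satisfaction): 0, 0, -1, 0, 1, 0; Σd² = 2
ρ = 1 − 6Σd² / [n(n²−1)] = 1 − 6×2 / (6×35) = 1 − 12/210 ≈ 0.943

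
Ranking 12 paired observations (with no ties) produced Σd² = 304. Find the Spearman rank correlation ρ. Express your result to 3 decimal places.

-0.063

ρ = 1 − 6Σd² / [n(n²−1)] = 1 − 6×304 / (12×143)
  = 1 − 1824/1716 = 1 − 1.0629 ≈ -0.063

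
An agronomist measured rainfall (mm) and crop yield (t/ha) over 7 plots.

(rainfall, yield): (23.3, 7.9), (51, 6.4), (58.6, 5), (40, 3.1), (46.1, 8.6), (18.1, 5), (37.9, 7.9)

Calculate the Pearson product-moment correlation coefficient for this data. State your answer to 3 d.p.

n = 7, Σx = 275, Σy = 43.9, Σx² = 12067.08, Σy² = 299.35, Σxy = 1713.84
nΣxy − ΣxΣy = 11996.88 − 12072.5 = -75.62
nΣx² − (Σx)² = 84469.56 − 75625 = 8844.56; nΣy² − (Σy)² = 2095.45 − 1927.21 = 168.24
r = -75.62 / √(8844.56 × 168.24) = -75.62 / 1219.8397 ≈ -0.062

-0.062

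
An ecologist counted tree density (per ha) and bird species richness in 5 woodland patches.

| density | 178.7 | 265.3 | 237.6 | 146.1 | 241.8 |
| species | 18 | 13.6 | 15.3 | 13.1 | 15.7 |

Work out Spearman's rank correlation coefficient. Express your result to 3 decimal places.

0.100

Rank density: 2, 5, 3, 1, 4
Rank species: 5, 2, 3, 1, 4
d = rank(density) − rank(species): -3, 3, 0, 0, 0; Σd² = 18
ρ = 1 − 6Σd² / [n(n²−1)] = 1 − 6×18 / (5×24) = 1 − 108/120 ≈ 0.100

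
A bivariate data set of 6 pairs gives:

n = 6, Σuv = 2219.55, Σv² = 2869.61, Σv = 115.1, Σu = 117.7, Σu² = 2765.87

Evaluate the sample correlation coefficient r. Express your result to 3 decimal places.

-0.070

r = (nΣuv − ΣuΣv) / √[(nΣu² − (Σu)²)(nΣv² − (Σv)²)]
Numerator: 6×2219.55 − 117.7×115.1 = -229.97
Denominator: √[(16595.22 − 13853.29)(17217.66 − 13248.01)] = √[2741.93 × 3969.65] = 3299.1669
r = -229.97 / 3299.1669 ≈ -0.070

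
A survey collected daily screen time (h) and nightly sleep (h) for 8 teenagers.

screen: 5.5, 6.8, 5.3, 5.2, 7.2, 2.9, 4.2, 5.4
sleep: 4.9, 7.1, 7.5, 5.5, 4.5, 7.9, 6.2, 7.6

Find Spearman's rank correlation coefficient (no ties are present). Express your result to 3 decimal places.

Rank screen: 6, 7, 4, 3, 8, 1, 2, 5
Rank sleep: 2, 5, 6, 3, 1, 8, 4, 7
d = rank(screen) − rank(sleep): 4, 2, -2, 0, 7, -7, -2, -2; Σd² = 130
ρ = 1 − 6Σd² / [n(n²−1)] = 1 − 6×130 / (8×63) = 1 − 780/504 ≈ -0.548

-0.548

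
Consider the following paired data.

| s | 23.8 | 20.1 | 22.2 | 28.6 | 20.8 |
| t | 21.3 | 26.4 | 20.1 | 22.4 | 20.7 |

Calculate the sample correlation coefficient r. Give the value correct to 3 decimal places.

-0.200

n = 5, Σs = 115.5, Σt = 110.9, Σs² = 2713.89, Σt² = 2484.91, Σst = 2555
nΣst − ΣsΣt = 12775 − 12808.95 = -33.95
nΣs² − (Σs)² = 13569.45 − 13340.25 = 229.2; nΣt² − (Σt)² = 12424.55 − 12298.81 = 125.74
r = -33.95 / √(229.2 × 125.74) = -33.95 / 169.7634 ≈ -0.200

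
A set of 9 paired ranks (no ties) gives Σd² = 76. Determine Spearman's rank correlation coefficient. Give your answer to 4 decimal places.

ρ = 1 − 6Σd² / [n(n²−1)] = 1 − 6×76 / (9×80)
  = 1 − 456/720 = 1 − 0.63333 ≈ 0.3667

0.3667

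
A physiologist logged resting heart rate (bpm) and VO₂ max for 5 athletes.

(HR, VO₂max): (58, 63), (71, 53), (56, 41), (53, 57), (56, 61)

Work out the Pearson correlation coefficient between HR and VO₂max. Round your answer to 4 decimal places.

-0.0814

n = 5, Σx = 294, Σy = 275, Σx² = 17486, Σy² = 15429, Σxy = 16150
nΣxy − ΣxΣy = 80750 − 80850 = -100
nΣx² − (Σx)² = 87430 − 86436 = 994; nΣy² − (Σy)² = 77145 − 75625 = 1520
r = -100 / √(994 × 1520) = -100 / 1229.1786 ≈ -0.0814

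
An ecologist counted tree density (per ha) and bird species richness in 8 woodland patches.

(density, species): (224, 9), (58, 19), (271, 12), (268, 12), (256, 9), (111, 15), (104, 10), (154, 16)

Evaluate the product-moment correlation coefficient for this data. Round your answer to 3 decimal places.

n = 8, Σx = 1446, Σy = 102, Σx² = 311194, Σy² = 1392, Σxy = 17059
nΣxy − ΣxΣy = 136472 − 147492 = -11020
nΣx² − (Σx)² = 2489552 − 2090916 = 398636; nΣy² − (Σy)² = 11136 − 10404 = 732
r = -11020 / √(398636 × 732) = -11020 / 17082.1999 ≈ -0.645

-0.645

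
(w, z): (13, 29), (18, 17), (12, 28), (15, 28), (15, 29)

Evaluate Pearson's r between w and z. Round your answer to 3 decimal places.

-0.811

n = 5, Σw = 73, Σz = 131, Σw² = 1087, Σz² = 3539, Σwz = 1874
nΣwz − ΣwΣz = 9370 − 9563 = -193
nΣw² − (Σw)² = 5435 − 5329 = 106; nΣz² − (Σz)² = 17695 − 17161 = 534
r = -193 / √(106 × 534) = -193 / 237.9160 ≈ -0.811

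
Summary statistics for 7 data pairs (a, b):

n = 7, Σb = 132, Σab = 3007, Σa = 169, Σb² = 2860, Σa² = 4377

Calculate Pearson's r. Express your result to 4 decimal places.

r = (nΣab − ΣaΣb) / √[(nΣa² − (Σa)²)(nΣb² − (Σb)²)]
Numerator: 7×3007 − 169×132 = -1259
Denominator: √[(30639 − 28561)(20020 − 17424)] = √[2078 × 2596] = 2322.6037
r = -1259 / 2322.6037 ≈ -0.5421

-0.5421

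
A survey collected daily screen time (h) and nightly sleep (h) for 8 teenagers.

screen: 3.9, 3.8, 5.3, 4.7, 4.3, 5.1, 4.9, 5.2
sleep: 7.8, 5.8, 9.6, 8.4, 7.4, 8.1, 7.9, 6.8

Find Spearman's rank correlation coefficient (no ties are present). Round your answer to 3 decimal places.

0.548

Rank screen: 2, 1, 8, 4, 3, 6, 5, 7
Rank sleep: 4, 1, 8, 7, 3, 6, 5, 2
d = rank(screen) − rank(sleep): -2, 0, 0, -3, 0, 0, 0, 5; Σd² = 38
ρ = 1 − 6Σd² / [n(n²−1)] = 1 − 6×38 / (8×63) = 1 − 228/504 ≈ 0.548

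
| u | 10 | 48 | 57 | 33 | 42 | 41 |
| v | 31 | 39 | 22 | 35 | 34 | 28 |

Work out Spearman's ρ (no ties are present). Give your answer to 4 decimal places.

-0.1429

Rank u: 1, 5, 6, 2, 4, 3
Rank v: 3, 6, 1, 5, 4, 2
d = rank(u) − rank(v): -2, -1, 5, -3, 0, 1; Σd² = 40
ρ = 1 − 6Σd² / [n(n²−1)] = 1 − 6×40 / (6×35) = 1 − 240/210 ≈ -0.1429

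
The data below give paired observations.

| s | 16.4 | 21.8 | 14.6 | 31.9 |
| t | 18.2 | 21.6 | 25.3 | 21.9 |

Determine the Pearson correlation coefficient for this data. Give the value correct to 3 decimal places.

n = 4, Σs = 84.7, Σt = 87, Σs² = 1974.97, Σt² = 1917.5, Σst = 1837.35
nΣst − ΣsΣt = 7349.4 − 7368.9 = -19.5
nΣs² − (Σs)² = 7899.88 − 7174.09 = 725.79; nΣt² − (Σt)² = 7670 − 7569 = 101
r = -19.5 / √(725.79 × 101) = -19.5 / 270.7486 ≈ -0.072

-0.072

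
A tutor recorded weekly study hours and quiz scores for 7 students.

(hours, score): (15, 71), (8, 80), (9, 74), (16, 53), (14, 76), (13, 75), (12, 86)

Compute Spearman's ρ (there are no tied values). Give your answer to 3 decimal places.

-0.679

Rank hours: 6, 1, 2, 7, 5, 4, 3
Rank score: 2, 6, 3, 1, 5, 4, 7
d = rank(hours) − rank(score): 4, -5, -1, 6, 0, 0, -4; Σd² = 94
ρ = 1 − 6Σd² / [n(n²−1)] = 1 − 6×94 / (7×48) = 1 − 564/336 ≈ -0.679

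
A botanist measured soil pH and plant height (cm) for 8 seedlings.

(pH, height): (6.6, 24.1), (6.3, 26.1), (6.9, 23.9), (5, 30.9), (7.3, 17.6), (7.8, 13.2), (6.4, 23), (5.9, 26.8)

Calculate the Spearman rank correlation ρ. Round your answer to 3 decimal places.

-0.929

Rank pH: 5, 3, 6, 1, 7, 8, 4, 2
Rank height: 5, 6, 4, 8, 2, 1, 3, 7
d = rank(pH) − rank(height): 0, -3, 2, -7, 5, 7, 1, -5; Σd² = 162
ρ = 1 − 6Σd² / [n(n²−1)] = 1 − 6×162 / (8×63) = 1 − 972/504 ≈ -0.929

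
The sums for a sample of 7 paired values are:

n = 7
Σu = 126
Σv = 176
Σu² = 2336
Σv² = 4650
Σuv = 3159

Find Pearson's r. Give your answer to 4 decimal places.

r = (nΣuv − ΣuΣv) / √[(nΣu² − (Σu)²)(nΣv² − (Σv)²)]
Numerator: 7×3159 − 126×176 = -63
Denominator: √[(16352 − 15876)(32550 − 30976)] = √[476 × 1574] = 865.5773
r = -63 / 865.5773 ≈ -0.0728

-0.0728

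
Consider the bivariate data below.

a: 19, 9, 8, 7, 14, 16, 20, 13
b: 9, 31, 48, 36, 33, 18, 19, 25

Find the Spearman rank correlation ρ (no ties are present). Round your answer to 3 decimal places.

-0.833

Rank a: 7, 3, 2, 1, 5, 6, 8, 4
Rank b: 1, 5, 8, 7, 6, 2, 3, 4
d = rank(a) − rank(b): 6, -2, -6, -6, -1, 4, 5, 0; Σd² = 154
ρ = 1 − 6Σd² / [n(n²−1)] = 1 − 6×154 / (8×63) = 1 − 924/504 ≈ -0.833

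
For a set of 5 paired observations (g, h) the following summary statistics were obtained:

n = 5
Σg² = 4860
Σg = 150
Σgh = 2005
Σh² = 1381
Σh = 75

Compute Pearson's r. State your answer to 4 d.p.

r = (nΣgh − ΣgΣh) / √[(nΣg² − (Σg)²)(nΣh² − (Σh)²)]
Numerator: 5×2005 − 150×75 = -1225
Denominator: √[(24300 − 22500)(6905 − 5625)] = √[1800 × 1280] = 1517.8933
r = -1225 / 1517.8933 ≈ -0.8070

-0.8070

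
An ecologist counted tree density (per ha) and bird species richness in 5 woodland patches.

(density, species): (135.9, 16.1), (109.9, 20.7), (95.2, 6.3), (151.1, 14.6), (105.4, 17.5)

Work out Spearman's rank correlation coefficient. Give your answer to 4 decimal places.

0.1000

Rank density: 4, 3, 1, 5, 2
Rank species: 3, 5, 1, 2, 4
d = rank(density) − rank(species): 1, -2, 0, 3, -2; Σd² = 18
ρ = 1 − 6Σd² / [n(n²−1)] = 1 − 6×18 / (5×24) = 1 − 108/120 ≈ 0.1000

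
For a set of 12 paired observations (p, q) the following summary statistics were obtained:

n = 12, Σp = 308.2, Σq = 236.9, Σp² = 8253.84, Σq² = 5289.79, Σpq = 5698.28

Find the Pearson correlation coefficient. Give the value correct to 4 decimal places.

-0.8479

r = (nΣpq − ΣpΣq) / √[(nΣp² − (Σp)²)(nΣq² − (Σq)²)]
Numerator: 12×5698.28 − 308.2×236.9 = -4633.22
Denominator: √[(99046.08 − 94987.24)(63477.48 − 56121.61)] = √[4058.84 × 7355.87] = 5464.0918
r = -4633.22 / 5464.0918 ≈ -0.8479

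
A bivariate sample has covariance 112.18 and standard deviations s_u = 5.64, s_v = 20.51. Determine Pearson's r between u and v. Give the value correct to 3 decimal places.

0.970

r = Cov(u,v) / (s_u · s_v) = 112.18 / (5.64 × 20.51)
  = 112.18 / 115.6764 ≈ 0.970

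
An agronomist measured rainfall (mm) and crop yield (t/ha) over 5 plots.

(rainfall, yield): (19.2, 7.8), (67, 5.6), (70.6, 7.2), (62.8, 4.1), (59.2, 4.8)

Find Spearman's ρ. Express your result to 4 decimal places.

-0.1000

Rank rainfall: 1, 4, 5, 3, 2
Rank yield: 5, 3, 4, 1, 2
d = rank(rainfall) − rank(yield): -4, 1, 1, 2, 0; Σd² = 22
ρ = 1 − 6Σd² / [n(n²−1)] = 1 − 6×22 / (5×24) = 1 − 132/120 ≈ -0.1000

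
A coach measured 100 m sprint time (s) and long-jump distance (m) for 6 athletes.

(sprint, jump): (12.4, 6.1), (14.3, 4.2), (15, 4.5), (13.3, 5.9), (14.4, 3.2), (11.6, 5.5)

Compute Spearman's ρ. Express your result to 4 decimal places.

-0.6571

Rank sprint: 2, 4, 6, 3, 5, 1
Rank jump: 6, 2, 3, 5, 1, 4
d = rank(sprint) − rank(jump): -4, 2, 3, -2, 4, -3; Σd² = 58
ρ = 1 − 6Σd² / [n(n²−1)] = 1 − 6×58 / (6×35) = 1 − 348/210 ≈ -0.6571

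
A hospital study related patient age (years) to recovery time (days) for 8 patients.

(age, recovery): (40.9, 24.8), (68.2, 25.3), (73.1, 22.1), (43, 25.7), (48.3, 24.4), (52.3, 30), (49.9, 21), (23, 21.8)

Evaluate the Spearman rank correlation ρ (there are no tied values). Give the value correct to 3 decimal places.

0.143

Rank age: 2, 7, 8, 3, 4, 6, 5, 1
Rank recovery: 5, 6, 3, 7, 4, 8, 1, 2
d = rank(age) − rank(recovery): -3, 1, 5, -4, 0, -2, 4, -1; Σd² = 72
ρ = 1 − 6Σd² / [n(n²−1)] = 1 − 6×72 / (8×63) = 1 − 432/504 ≈ 0.143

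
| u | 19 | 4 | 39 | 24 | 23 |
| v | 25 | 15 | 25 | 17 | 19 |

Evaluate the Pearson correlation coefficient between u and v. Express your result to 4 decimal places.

0.6645

n = 5, Σu = 109, Σv = 101, Σu² = 3003, Σv² = 2125, Σuv = 2355
nΣuv − ΣuΣv = 11775 − 11009 = 766
nΣu² − (Σu)² = 15015 − 11881 = 3134; nΣv² − (Σv)² = 10625 − 10201 = 424
r = 766 / √(3134 × 424) = 766 / 1152.7428 ≈ 0.6645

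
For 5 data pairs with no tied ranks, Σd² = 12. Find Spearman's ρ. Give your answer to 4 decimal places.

ρ = 1 − 6Σd² / [n(n²−1)] = 1 − 6×12 / (5×24)
  = 1 − 72/120 = 1 − 0.60000 ≈ 0.4000

0.4000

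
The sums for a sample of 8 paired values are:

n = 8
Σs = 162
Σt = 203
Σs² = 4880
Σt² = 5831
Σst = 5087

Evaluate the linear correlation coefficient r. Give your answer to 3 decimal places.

r = (nΣst − ΣsΣt) / √[(nΣs² − (Σs)²)(nΣt² − (Σt)²)]
Numerator: 8×5087 − 162×203 = 7810
Denominator: √[(39040 − 26244)(46648 − 41209)] = √[12796 × 5439] = 8342.5083
r = 7810 / 8342.5083 ≈ 0.936

0.936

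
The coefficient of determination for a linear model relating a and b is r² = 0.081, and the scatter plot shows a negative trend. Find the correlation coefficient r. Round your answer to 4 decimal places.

|r| = √0.081 = 0.2846
The association is negative, so r = −0.2846.

-0.2846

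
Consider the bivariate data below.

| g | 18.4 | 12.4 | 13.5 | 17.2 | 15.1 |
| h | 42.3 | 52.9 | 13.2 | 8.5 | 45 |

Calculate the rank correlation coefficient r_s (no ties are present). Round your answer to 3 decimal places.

-0.500

Rank g: 5, 1, 2, 4, 3
Rank h: 3, 5, 2, 1, 4
d = rank(g) − rank(h): 2, -4, 0, 3, -1; Σd² = 30
ρ = 1 − 6Σd² / [n(n²−1)] = 1 − 6×30 / (5×24) = 1 − 180/120 ≈ -0.500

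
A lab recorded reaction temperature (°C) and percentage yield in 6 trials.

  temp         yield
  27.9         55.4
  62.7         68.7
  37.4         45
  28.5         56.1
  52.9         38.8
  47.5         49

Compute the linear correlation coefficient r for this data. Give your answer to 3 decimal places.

0.156

n = 6, Σx = 256.9, Σy = 313, Σx² = 11975.37, Σy² = 16867.5, Σxy = 13515.02
nΣxy − ΣxΣy = 81090.12 − 80409.7 = 680.42
nΣx² − (Σx)² = 71852.22 − 65997.61 = 5854.61; nΣy² − (Σy)² = 101205 − 97969 = 3236
r = 680.42 / √(5854.61 × 3236) = 680.42 / 4352.6449 ≈ 0.156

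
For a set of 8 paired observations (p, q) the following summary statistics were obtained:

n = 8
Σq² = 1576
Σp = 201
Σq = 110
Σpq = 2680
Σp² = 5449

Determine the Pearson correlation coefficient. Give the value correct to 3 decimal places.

r = (nΣpq − ΣpΣq) / √[(nΣp² − (Σp)²)(nΣq² − (Σq)²)]
Numerator: 8×2680 − 201×110 = -670
Denominator: √[(43592 − 40401)(12608 − 12100)] = √[3191 × 508] = 1273.1960
r = -670 / 1273.1960 ≈ -0.526

-0.526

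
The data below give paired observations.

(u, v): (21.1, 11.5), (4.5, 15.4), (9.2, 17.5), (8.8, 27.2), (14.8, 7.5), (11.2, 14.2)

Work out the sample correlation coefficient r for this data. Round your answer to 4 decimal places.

n = 6, Σu = 69.6, Σv = 93.3, Σu² = 972.02, Σv² = 1673.39, Σuv = 982.35
nΣuv − ΣuΣv = 5894.1 − 6493.68 = -599.58
nΣu² − (Σu)² = 5832.12 − 4844.16 = 987.96; nΣv² − (Σv)² = 10040.34 − 8704.89 = 1335.45
r = -599.58 / √(987.96 × 1335.45) = -599.58 / 1148.6388 ≈ -0.5220

-0.5220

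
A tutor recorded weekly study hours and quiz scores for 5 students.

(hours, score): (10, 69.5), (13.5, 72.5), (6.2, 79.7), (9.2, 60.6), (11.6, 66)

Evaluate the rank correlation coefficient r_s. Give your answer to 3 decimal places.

-0.100

Rank hours: 3, 5, 1, 2, 4
Rank score: 3, 4, 5, 1, 2
d = rank(hours) − rank(score): 0, 1, -4, 1, 2; Σd² = 22
ρ = 1 − 6Σd² / [n(n²−1)] = 1 − 6×22 / (5×24) = 1 − 132/120 ≈ -0.100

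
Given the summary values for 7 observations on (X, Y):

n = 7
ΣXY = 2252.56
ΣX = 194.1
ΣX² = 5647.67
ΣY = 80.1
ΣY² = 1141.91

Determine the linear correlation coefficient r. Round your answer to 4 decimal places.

r = (nΣXY − ΣXΣY) / √[(nΣX² − (ΣX)²)(nΣY² − (ΣY)²)]
Numerator: 7×2252.56 − 194.1×80.1 = 220.51
Denominator: √[(39533.69 − 37674.81)(7993.37 − 6416.01)] = √[1858.88 × 1577.36] = 1712.3443
r = 220.51 / 1712.3443 ≈ 0.1288

0.1288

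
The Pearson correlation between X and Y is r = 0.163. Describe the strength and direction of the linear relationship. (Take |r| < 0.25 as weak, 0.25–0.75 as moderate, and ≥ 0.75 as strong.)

weak positive

r = 0.163 > 0 so the relationship is positive.
|r| = 0.163, which falls in the weak range.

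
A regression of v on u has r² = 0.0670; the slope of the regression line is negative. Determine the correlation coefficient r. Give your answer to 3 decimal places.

|r| = √0.0670 = 0.259
The association is negative, so r = −0.259.

-0.259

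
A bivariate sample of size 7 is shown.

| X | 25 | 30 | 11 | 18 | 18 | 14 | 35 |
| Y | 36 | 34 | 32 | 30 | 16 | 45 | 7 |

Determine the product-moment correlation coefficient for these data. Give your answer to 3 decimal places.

-0.504

n = 7, ΣX = 151, ΣY = 200, ΣX² = 3715, ΣY² = 6706, ΣXY = 3975
nΣXY − ΣXΣY = 27825 − 30200 = -2375
nΣX² − (ΣX)² = 26005 − 22801 = 3204; nΣY² − (ΣY)² = 46942 − 40000 = 6942
r = -2375 / √(3204 × 6942) = -2375 / 4716.1603 ≈ -0.504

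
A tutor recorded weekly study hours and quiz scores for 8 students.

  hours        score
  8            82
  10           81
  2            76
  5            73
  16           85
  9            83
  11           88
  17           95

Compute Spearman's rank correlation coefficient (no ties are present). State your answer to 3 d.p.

0.881

Rank hours: 3, 5, 1, 2, 7, 4, 6, 8
Rank score: 4, 3, 2, 1, 6, 5, 7, 8
d = rank(hours) − rank(score): -1, 2, -1, 1, 1, -1, -1, 0; Σd² = 10
ρ = 1 − 6Σd² / [n(n²−1)] = 1 − 6×10 / (8×63) = 1 − 60/504 ≈ 0.881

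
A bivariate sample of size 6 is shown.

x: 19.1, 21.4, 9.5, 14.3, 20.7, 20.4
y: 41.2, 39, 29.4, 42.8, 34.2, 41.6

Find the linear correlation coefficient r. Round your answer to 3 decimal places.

0.496

n = 6, Σx = 105.4, Σy = 228.2, Σx² = 1962.16, Σy² = 8814.84, Σxy = 4069.44
nΣxy − ΣxΣy = 24416.64 − 24052.28 = 364.36
nΣx² − (Σx)² = 11772.96 − 11109.16 = 663.8; nΣy² − (Σy)² = 52889.04 − 52075.24 = 813.8
r = 364.36 / √(663.8 × 813.8) = 364.36 / 734.9833 ≈ 0.496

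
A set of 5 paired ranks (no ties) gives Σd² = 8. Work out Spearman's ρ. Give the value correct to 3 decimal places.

0.600

ρ = 1 − 6Σd² / [n(n²−1)] = 1 − 6×8 / (5×24)
  = 1 − 48/120 = 1 − 0.4000 ≈ 0.600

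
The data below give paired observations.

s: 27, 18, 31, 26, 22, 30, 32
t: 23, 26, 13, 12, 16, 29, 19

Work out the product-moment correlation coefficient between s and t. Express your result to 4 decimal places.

n = 7, Σs = 186, Σt = 138, Σs² = 5098, Σt² = 2976, Σst = 3634
nΣst − ΣsΣt = 25438 − 25668 = -230
nΣs² − (Σs)² = 35686 − 34596 = 1090; nΣt² − (Σt)² = 20832 − 19044 = 1788
r = -230 / √(1090 × 1788) = -230 / 1396.0372 ≈ -0.1648

-0.1648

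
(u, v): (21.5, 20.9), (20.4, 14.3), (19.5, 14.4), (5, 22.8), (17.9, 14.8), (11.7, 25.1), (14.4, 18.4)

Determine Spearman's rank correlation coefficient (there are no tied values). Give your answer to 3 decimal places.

-0.607

Rank u: 7, 6, 5, 1, 4, 2, 3
Rank v: 5, 1, 2, 6, 3, 7, 4
d = rank(u) − rank(v): 2, 5, 3, -5, 1, -5, -1; Σd² = 90
ρ = 1 − 6Σd² / [n(n²−1)] = 1 − 6×90 / (7×48) = 1 − 540/336 ≈ -0.607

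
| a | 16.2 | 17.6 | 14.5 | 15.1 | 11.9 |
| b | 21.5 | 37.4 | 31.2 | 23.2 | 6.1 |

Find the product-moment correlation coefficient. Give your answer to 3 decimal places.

0.833

n = 5, Σa = 75.3, Σb = 119.4, Σa² = 1152.07, Σb² = 3409.9, Σab = 1881.85
nΣab − ΣaΣb = 9409.25 − 8990.82 = 418.43
nΣa² − (Σa)² = 5760.35 − 5670.09 = 90.26; nΣb² − (Σb)² = 17049.5 − 14256.36 = 2793.14
r = 418.43 / √(90.26 × 2793.14) = 418.43 / 502.1044 ≈ 0.833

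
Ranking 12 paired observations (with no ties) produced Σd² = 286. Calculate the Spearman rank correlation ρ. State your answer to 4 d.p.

ρ = 1 − 6Σd² / [n(n²−1)] = 1 − 6×286 / (12×143)
  = 1 − 1716/1716 = 1 − 1.00000 ≈ 0.0000

0.0000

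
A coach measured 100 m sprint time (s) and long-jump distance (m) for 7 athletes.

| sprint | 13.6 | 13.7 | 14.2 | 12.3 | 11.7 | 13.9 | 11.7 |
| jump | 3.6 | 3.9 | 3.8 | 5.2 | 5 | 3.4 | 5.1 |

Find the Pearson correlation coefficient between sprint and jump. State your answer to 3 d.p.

-0.930

n = 7, Σx = 91.1, Σy = 30, Σx² = 1192.57, Σy² = 132.22, Σxy = 385.74
nΣxy − ΣxΣy = 2700.18 − 2733 = -32.82
nΣx² − (Σx)² = 8347.99 − 8299.21 = 48.78; nΣy² − (Σy)² = 925.54 − 900 = 25.54
r = -32.82 / √(48.78 × 25.54) = -32.82 / 35.2965 ≈ -0.930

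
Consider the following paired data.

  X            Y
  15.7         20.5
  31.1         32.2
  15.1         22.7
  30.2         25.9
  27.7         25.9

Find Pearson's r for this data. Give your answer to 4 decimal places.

0.8433

n = 5, ΣX = 119.8, ΣY = 127.2, ΣX² = 3121.04, ΣY² = 3314, ΣXY = 3165.65
nΣXY − ΣXΣY = 15828.25 − 15238.56 = 589.69
nΣX² − (ΣX)² = 15605.2 − 14352.04 = 1253.16; nΣY² − (ΣY)² = 16570 − 16179.84 = 390.16
r = 589.69 / √(1253.16 × 390.16) = 589.69 / 699.2374 ≈ 0.8433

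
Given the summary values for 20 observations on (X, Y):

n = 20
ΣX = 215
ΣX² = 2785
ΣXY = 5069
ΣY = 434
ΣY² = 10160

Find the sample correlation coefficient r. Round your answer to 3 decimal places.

0.680

r = (nΣXY − ΣXΣY) / √[(nΣX² − (ΣX)²)(nΣY² − (ΣY)²)]
Numerator: 20×5069 − 215×434 = 8070
Denominator: √[(55700 − 46225)(203200 − 188356)] = √[9475 × 14844] = 11859.4646
r = 8070 / 11859.4646 ≈ 0.680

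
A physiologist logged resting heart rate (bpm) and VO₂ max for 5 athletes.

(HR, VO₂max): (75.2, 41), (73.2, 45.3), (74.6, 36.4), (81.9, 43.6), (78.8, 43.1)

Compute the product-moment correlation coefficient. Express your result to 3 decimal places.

n = 5, Σx = 383.7, Σy = 209.4, Σx² = 29495.49, Σy² = 8816.62, Σxy = 16081.72
nΣxy − ΣxΣy = 80408.6 − 80346.78 = 61.82
nΣx² − (Σx)² = 147477.45 − 147225.69 = 251.76; nΣy² − (Σy)² = 44083.1 − 43848.36 = 234.74
r = 61.82 / √(251.76 × 234.74) = 61.82 / 243.1011 ≈ 0.254

0.254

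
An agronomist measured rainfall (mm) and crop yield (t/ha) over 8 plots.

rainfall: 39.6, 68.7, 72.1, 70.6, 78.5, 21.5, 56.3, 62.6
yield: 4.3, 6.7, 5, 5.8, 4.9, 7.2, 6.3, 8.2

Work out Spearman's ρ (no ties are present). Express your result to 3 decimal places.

-0.357

Rank rainfall: 2, 5, 7, 6, 8, 1, 3, 4
Rank yield: 1, 6, 3, 4, 2, 7, 5, 8
d = rank(rainfall) − rank(yield): 1, -1, 4, 2, 6, -6, -2, -4; Σd² = 114
ρ = 1 − 6Σd² / [n(n²−1)] = 1 − 6×114 / (8×63) = 1 − 684/504 ≈ -0.357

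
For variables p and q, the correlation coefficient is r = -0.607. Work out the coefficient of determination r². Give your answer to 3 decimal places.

r² = (-0.607)² = 0.368

0.368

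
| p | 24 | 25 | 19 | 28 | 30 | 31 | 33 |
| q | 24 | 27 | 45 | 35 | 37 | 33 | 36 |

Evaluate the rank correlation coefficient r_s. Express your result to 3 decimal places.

Rank p: 2, 3, 1, 4, 5, 6, 7
Rank q: 1, 2, 7, 4, 6, 3, 5
d = rank(p) − rank(q): 1, 1, -6, 0, -1, 3, 2; Σd² = 52
ρ = 1 − 6Σd² / [n(n²−1)] = 1 − 6×52 / (7×48) = 1 − 312/336 ≈ 0.071

0.071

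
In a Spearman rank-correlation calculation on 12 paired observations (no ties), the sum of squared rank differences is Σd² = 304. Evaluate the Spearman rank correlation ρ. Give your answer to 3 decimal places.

ρ = 1 − 6Σd² / [n(n²−1)] = 1 − 6×304 / (12×143)
  = 1 − 1824/1716 = 1 − 1.0629 ≈ -0.063

-0.063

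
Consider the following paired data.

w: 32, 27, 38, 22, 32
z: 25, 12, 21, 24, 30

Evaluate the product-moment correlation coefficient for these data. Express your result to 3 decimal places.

0.172

n = 5, Σw = 151, Σz = 112, Σw² = 4705, Σz² = 2686, Σwz = 3410
nΣwz − ΣwΣz = 17050 − 16912 = 138
nΣw² − (Σw)² = 23525 − 22801 = 724; nΣz² − (Σz)² = 13430 − 12544 = 886
r = 138 / √(724 × 886) = 138 / 800.9145 ≈ 0.172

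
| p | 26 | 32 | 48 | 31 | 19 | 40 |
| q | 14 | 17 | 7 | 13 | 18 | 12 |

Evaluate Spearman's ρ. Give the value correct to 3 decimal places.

Rank p: 2, 4, 6, 3, 1, 5
Rank q: 4, 5, 1, 3, 6, 2
d = rank(p) − rank(q): -2, -1, 5, 0, -5, 3; Σd² = 64
ρ = 1 − 6Σd² / [n(n²−1)] = 1 − 6×64 / (6×35) = 1 − 384/210 ≈ -0.829

-0.829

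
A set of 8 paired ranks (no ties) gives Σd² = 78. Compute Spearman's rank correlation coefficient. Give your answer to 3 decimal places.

0.071

ρ = 1 − 6Σd² / [n(n²−1)] = 1 − 6×78 / (8×63)
  = 1 − 468/504 = 1 − 0.9286 ≈ 0.071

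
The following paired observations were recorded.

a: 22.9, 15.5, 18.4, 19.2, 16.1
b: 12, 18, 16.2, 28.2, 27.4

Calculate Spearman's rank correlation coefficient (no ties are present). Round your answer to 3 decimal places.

Rank a: 5, 1, 3, 4, 2
Rank b: 1, 3, 2, 5, 4
d = rank(a) − rank(b): 4, -2, 1, -1, -2; Σd² = 26
ρ = 1 − 6Σd² / [n(n²−1)] = 1 − 6×26 / (5×24) = 1 − 156/120 ≈ -0.300

-0.300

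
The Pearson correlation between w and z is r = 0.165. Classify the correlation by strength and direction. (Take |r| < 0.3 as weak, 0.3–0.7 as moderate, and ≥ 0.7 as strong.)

r = 0.165 > 0 so the relationship is positive.
|r| = 0.165, which falls in the weak range.

weak positive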